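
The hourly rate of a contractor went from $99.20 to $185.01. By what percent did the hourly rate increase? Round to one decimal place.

Change: $185.01 − $99.20 = $85.81.
Relative to the original: $85.81 ÷ $99.20 ≈ 86.5%.
So the hourly rate increased by 86.5%.

86.5%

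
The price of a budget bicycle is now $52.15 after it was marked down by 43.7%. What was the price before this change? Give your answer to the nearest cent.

The overall multiplier applied was 0.563.
So the original price was $52.15 ÷ 0.563 ≈ $92.63.

$92.63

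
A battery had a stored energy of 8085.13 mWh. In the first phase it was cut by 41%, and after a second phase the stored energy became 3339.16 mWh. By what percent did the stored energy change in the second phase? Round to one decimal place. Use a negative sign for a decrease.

-30.0%

After the first phase: 8085.13 × 0.59 = 4770.2267.
Second-phase multiplier: 3339.16 ÷ 4770.2267 ≈ 0.7.
That is a change of -30.0%.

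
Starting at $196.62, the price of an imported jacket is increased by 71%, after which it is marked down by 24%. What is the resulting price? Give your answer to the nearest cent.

Each change multiplies by a factor: 1.71 × 0.76 = 1.2996.
$196.62 × 1.2996 = $255.527352 ≈ $255.53.

$255.53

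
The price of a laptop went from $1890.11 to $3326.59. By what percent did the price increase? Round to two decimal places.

76.00%

Change: $3326.59 − $1890.11 = $1436.48.
Relative to the original: $1436.48 ÷ $1890.11 ≈ 76.00%.
So the price increased by 76.00%.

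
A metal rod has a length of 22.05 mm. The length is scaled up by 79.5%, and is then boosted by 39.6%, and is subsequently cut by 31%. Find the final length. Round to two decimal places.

38.12 mm

Each change multiplies by a factor: 1.795 × 1.396 × 0.69 = 1.7290158.
22.05 × 1.7290158 = 38.12479839 ≈ 38.12.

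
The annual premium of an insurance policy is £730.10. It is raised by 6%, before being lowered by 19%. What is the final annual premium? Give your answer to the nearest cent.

Each change multiplies by a factor: 1.06 × 0.81 = 0.8586.
£730.10 × 0.8586 = £626.86386 ≈ £626.86.

£626.86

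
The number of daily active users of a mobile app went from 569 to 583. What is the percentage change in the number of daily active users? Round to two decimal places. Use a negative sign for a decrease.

Change: 583 − 569 = 14.
Relative to the original: 14 ÷ 569 ≈ 2.46%.

2.46%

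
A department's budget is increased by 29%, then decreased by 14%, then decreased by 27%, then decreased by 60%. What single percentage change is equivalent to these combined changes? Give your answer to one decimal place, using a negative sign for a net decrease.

The combined multiplier is 1.29 × 0.86 × 0.73 × 0.4 = 0.3239448.
That corresponds to a decrease of 67.6%.

-67.6%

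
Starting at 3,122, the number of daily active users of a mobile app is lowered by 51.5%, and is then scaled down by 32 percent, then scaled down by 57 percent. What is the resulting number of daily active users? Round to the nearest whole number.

443

Apply the 51.5% decrease: 3,122 × 0.485 = 1514.17.
32% decrease: 1514.17 × 0.68 = 1029.6356.
Apply the 57% decrease: 1029.6356 × 0.43 = 442.743308 ≈ 443.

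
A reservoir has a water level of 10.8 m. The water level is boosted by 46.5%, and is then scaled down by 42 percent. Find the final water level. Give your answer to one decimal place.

9.2 m

46.5% increase: 10.8 × 1.465 = 15.822.
Apply the 42% decrease: 15.822 × 0.58 = 9.17676 ≈ 9.2.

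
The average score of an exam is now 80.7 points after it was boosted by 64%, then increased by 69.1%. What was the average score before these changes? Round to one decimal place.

29.1 points

The overall multiplier applied was 1.64 × 1.691 = 2.77324.
So the original average score was 80.7 ÷ 2.77324 ≈ 29.1 points.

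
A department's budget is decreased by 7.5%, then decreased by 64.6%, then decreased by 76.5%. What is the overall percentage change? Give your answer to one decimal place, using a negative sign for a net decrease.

-92.3%

The combined multiplier is 0.925 × 0.354 × 0.235 = 0.07695075.
That corresponds to a decrease of 92.3%.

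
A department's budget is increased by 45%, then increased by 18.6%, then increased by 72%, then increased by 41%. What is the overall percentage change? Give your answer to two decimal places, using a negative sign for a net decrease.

A 45% increase multiplies by 1.45.
Then an 18.6% increase: 1.45 × 1.186 = 1.7197.
Then a 72% increase: 1.7197 × 1.72 = 2.957884.
Then a 41% increase: 2.957884 × 1.41 = 4.17061644.
Overall factor 4.17061644, i.e. 317.06%.

317.06%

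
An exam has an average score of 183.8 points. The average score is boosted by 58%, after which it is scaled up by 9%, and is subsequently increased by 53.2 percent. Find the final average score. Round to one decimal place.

484.9 points

Each change multiplies by a factor: 1.58 × 1.09 × 1.532 = 2.6384104.
183.8 × 2.6384104 = 484.93983152 ≈ 484.9.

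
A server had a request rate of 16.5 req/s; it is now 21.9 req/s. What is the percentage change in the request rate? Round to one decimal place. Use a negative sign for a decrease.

32.7%

Change: 21.9 − 16.5 = 5.4.
Relative to the original: 5.4 ÷ 16.5 ≈ 32.7%.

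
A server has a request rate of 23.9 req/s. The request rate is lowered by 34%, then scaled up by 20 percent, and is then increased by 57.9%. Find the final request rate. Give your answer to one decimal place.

29.9 req/s

Apply the 34% decrease: 23.9 × 0.66 = 15.774.
20% increase: 15.774 × 1.2 = 18.9288.
After the 57.9% increase: 18.9288 × 1.579 = 29.8885752 ≈ 29.9.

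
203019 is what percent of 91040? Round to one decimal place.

203019 ÷ 91040 ≈ 223.0%.

223.0%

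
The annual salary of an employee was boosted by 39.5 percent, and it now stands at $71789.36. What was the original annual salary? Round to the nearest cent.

$51461.91

The overall multiplier applied was 1.395.
So the original annual salary was $71789.36 ÷ 1.395 ≈ $51461.91.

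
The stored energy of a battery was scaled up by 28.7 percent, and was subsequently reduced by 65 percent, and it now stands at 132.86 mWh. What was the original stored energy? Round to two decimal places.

294.95 mWh

Undoing the 65% decrease: 132.86 ÷ 0.35 = 379.6.
Undoing the 28.7% increase: 379.6 ÷ 1.287 ≈ 294.95 mWh.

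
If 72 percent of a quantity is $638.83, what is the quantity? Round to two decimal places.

$887.26

$638.83 ÷ 0.72 ≈ $887.26.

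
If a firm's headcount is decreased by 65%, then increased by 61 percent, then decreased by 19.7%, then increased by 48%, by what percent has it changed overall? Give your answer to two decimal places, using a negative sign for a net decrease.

-33.03%

The combined multiplier is 0.35 × 1.61 × 0.803 × 1.48 = 0.66968594.
That corresponds to a decrease of 33.03%.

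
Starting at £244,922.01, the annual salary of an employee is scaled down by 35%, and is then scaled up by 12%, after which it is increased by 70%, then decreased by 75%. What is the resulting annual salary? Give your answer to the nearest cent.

Each change multiplies by a factor: 0.65 × 1.12 × 1.7 × 0.25 = 0.3094.
£244,922.01 × 0.3094 = £75778.869894 ≈ £75,778.87.

£75,778.87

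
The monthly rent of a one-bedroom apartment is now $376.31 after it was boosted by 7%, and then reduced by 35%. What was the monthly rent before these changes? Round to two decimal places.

Undoing the 35% decrease: $376.31 ÷ 0.65 ≈ $578.938462.
Undoing the 7% increase: $578.938462 ÷ 1.07 ≈ $541.06.

$541.06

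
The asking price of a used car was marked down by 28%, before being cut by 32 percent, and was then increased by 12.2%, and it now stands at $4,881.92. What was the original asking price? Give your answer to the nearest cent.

The overall multiplier applied was 0.72 × 0.68 × 1.122 = 0.5493312.
So the original asking price was $4,881.92 ÷ 0.5493312 ≈ $8,887.02.

$8,887.02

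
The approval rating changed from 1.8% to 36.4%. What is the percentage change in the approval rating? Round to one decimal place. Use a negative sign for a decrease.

The change is 36.4 − 1.8 = 34.6 percentage points.
Relative to the original 1.8%, that is 34.6 ÷ 1.8 ≈ 1922.2%.

1922.2%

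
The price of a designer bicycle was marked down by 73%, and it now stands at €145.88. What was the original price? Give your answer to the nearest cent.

The overall multiplier applied was 0.27.
So the original price was €145.88 ÷ 0.27 ≈ €540.30.

€540.30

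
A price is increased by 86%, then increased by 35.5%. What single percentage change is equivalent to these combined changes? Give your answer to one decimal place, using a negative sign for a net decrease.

An 86% increase multiplies by 1.86.
Then a 35.5% increase: 1.86 × 1.355 = 2.5203.
Overall factor 2.5203, i.e. 152.0%.

152.0%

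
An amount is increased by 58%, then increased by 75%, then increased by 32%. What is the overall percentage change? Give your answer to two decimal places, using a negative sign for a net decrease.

264.98%

The combined multiplier is 1.58 × 1.75 × 1.32 = 3.6498.
That corresponds to an increase of 264.98%.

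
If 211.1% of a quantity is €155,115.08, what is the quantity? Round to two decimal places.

€155,115.08 ÷ 2.111 ≈ €73,479.43.

€73,479.43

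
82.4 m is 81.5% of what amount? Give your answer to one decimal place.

101.1 m

82.4 m ÷ 0.815 ≈ 101.1 m.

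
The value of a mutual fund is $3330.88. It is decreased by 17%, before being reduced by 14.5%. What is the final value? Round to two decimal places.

$2363.76

17% decrease: $3330.88 × 0.83 = $2764.6304.
After the 14.5% decrease: $2764.6304 × 0.855 = $2363.758992 ≈ $2363.76.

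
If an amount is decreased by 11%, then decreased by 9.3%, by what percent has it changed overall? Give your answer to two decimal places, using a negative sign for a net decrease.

The combined multiplier is 0.89 × 0.907 = 0.80723.
That corresponds to a decrease of 19.28%.

-19.28%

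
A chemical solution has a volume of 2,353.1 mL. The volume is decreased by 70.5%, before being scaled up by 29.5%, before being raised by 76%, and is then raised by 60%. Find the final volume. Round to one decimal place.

After the 70.5% decrease: 2,353.1 × 0.295 = 694.1645.
Apply the 29.5% increase: 694.1645 × 1.295 = 898.9430275.
76% increase: 898.9430275 × 1.76 = 1582.1397284.
60% increase: 1582.1397284 × 1.6 = 2531.42356544 ≈ 2,531.4.

2,531.4 mL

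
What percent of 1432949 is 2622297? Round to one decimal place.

2622297 ÷ 1432949 ≈ 183.0%.

183.0%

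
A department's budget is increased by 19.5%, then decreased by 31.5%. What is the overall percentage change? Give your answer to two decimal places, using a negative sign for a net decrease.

The combined multiplier is 1.195 × 0.685 = 0.818575.
That corresponds to a decrease of 18.14%.

-18.14%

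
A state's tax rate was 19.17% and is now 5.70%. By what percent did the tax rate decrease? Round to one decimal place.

70.3%

The change is 5.70 − 19.17 = -13.47 percentage points.
Relative to the original 19.17%, that is -13.47 ÷ 19.17 ≈ -70.3%.
So the tax rate fell by 70.3%.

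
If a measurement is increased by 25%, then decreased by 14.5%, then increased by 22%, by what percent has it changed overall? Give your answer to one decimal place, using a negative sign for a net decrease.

30.4%

A 25% increase multiplies by 1.25.
Then a 14.5% decrease: 1.25 × 0.855 = 1.06875.
Then a 22% increase: 1.06875 × 1.22 = 1.303875.
Overall factor 1.303875, i.e. 30.4%.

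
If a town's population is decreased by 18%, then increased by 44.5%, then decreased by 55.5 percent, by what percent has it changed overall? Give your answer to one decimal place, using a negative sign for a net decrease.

-47.3%

The combined multiplier is 0.82 × 1.445 × 0.445 = 0.5272805.
That corresponds to a decrease of 47.3%.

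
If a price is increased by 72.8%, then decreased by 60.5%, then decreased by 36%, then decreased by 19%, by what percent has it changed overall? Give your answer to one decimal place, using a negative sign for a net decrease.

The combined multiplier is 1.728 × 0.395 × 0.64 × 0.81 = 0.353839104.
That corresponds to a decrease of 64.6%.

-64.6%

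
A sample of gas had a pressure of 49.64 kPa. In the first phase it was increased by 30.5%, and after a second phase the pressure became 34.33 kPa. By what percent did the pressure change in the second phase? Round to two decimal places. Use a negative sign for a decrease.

After the first phase: 49.64 × 1.305 = 64.7802.
Second-phase multiplier: 34.33 ÷ 64.7802 ≈ 0.529946.
That is a change of -47.01%.

-47.01%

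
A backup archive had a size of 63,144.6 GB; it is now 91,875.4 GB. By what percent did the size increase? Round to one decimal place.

45.5%

Change: 91,875.4 − 63,144.6 = 28,730.8.
Relative to the original: 28,730.8 ÷ 63,144.6 ≈ 45.5%.
So the size increased by 45.5%.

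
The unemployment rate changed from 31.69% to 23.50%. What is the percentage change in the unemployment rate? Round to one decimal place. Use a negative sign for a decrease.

The change is 23.50 − 31.69 = -8.19 percentage points.
Relative to the original 31.69%, that is -8.19 ÷ 31.69 ≈ -25.8%.

-25.8%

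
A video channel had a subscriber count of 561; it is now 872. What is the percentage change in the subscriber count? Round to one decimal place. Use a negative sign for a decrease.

Change: 872 − 561 = 311.
Relative to the original: 311 ÷ 561 ≈ 55.4%.

55.4%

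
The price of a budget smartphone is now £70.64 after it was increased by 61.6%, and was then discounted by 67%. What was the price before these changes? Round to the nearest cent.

Undoing the 67% decrease: £70.64 ÷ 0.33 ≈ £214.060606.
Undoing the 61.6% increase: £214.060606 ÷ 1.616 ≈ £132.46.

£132.46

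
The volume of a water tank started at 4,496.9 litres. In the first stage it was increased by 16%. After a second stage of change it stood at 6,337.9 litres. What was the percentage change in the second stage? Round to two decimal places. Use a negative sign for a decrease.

21.50%

After the first stage: 4,496.9 × 1.16 = 5216.404.
Second-stage multiplier: 6,337.9 ÷ 5216.404 ≈ 1.214994.
That is a change of 21.50%.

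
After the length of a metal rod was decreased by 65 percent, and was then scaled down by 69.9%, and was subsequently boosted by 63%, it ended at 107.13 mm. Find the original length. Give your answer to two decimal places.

623.86 mm

Undoing the 63% increase: 107.13 ÷ 1.63 ≈ 65.723926.
Undoing the 69.9% decrease: 65.723926 ÷ 0.301 ≈ 218.351914.
Undoing the 65% decrease: 218.351914 ÷ 0.35 ≈ 623.86 mm.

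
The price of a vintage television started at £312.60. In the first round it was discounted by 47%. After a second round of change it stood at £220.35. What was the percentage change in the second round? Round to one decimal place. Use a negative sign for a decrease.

33.0%

After the first round: £312.60 × 0.53 = £165.678.
Second-round multiplier: £220.35 ÷ £165.678 ≈ 1.32999.
That is a change of 33.0%.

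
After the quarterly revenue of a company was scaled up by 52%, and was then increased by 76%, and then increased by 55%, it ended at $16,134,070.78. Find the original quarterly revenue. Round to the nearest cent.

$3,890,953.17

The overall multiplier applied was 1.52 × 1.76 × 1.55 = 4.14656.
So the original quarterly revenue was $16,134,070.78 ÷ 4.14656 ≈ $3,890,953.17.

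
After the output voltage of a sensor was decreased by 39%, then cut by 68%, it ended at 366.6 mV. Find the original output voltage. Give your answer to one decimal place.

The overall multiplier applied was 0.61 × 0.32 = 0.1952.
So the original output voltage was 366.6 ÷ 0.1952 ≈ 1,878.1 mV.

1,878.1 mV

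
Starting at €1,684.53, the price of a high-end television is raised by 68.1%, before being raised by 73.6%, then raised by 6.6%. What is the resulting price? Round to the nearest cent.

€5,240.27

68.1% increase: €1,684.53 × 1.681 = €2831.69493.
After the 73.6% increase: €2831.69493 × 1.736 = €4915.82239848.
After the 6.6% increase: €4915.82239848 × 1.066 = €5240.26667677968 ≈ €5,240.27.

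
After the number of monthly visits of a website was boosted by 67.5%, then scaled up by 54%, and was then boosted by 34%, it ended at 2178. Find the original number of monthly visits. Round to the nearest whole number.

630

The overall multiplier applied was 1.675 × 1.54 × 1.34 = 3.45653.
So the original number of monthly visits was 2178 ÷ 3.45653 ≈ 630.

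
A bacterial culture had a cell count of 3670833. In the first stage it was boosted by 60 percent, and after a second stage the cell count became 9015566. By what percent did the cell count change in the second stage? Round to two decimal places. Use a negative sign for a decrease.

After the first stage: 3670833 × 1.6 = 5873332.8.
Second-stage multiplier: 9015566 ÷ 5873332.8 ≈ 1.535.
That is a change of 53.50%.

53.50%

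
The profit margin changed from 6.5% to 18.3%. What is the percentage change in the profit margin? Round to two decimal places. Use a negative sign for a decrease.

181.54%

The change is 18.3 − 6.5 = 11.8 percentage points.
Relative to the original 6.5%, that is 11.8 ÷ 6.5 ≈ 181.54%.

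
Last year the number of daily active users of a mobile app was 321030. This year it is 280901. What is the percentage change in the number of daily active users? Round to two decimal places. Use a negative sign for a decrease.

Change: 280901 − 321030 = -40129.
Relative to the original: -40129 ÷ 321030 ≈ -12.50%.

-12.50%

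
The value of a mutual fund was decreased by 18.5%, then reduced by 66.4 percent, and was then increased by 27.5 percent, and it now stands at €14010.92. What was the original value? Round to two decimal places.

€40129.12

Undoing the 27.5% increase: €14010.92 ÷ 1.275 ≈ €10988.956863.
Undoing the 66.4% decrease: €10988.956863 ÷ 0.336 ≈ €32705.228759.
Undoing the 18.5% decrease: €32705.228759 ÷ 0.815 ≈ €40129.12.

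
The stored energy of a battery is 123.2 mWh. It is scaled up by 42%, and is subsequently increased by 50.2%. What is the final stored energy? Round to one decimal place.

262.8 mWh

Each change multiplies by a factor: 1.42 × 1.502 = 2.13284.
123.2 × 2.13284 = 262.765888 ≈ 262.8.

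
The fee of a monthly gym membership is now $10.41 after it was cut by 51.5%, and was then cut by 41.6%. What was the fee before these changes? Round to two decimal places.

$36.75

The overall multiplier applied was 0.485 × 0.584 = 0.28324.
So the original fee was $10.41 ÷ 0.28324 ≈ $36.75.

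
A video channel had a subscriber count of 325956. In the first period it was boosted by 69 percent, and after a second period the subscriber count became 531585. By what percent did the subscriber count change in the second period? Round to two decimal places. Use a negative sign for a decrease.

After the first period: 325956 × 1.69 = 550865.64.
Second-period multiplier: 531585 ÷ 550865.64 ≈ 0.964999.
That is a change of -3.50%.

-3.50%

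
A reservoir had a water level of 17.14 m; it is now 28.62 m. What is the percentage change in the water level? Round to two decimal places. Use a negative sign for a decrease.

66.98%

Change: 28.62 − 17.14 = 11.48.
Relative to the original: 11.48 ÷ 17.14 ≈ 66.98%.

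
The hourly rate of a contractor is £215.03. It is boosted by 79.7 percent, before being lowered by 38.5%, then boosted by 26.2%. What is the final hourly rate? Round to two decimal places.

£299.90

Each change multiplies by a factor: 1.797 × 0.615 × 1.262 = 1.39470561.
£215.03 × 1.39470561 = £299.9035473183 ≈ £299.90.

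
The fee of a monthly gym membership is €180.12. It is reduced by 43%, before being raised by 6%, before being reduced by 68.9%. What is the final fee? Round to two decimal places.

Each change multiplies by a factor: 0.57 × 1.06 × 0.311 = 0.1879062.
€180.12 × 0.1879062 = €33.845664744 ≈ €33.85.

€33.85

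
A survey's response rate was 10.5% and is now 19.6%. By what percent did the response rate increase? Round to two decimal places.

86.67%

The change is 19.6 − 10.5 = 9.1 percentage points.
Relative to the original 10.5%, that is 9.1 ÷ 10.5 ≈ 86.67%.
So the response rate rose by 86.67%.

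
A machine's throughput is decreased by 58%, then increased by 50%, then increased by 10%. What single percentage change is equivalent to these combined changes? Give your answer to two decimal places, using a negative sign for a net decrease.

The combined multiplier is 0.42 × 1.5 × 1.1 = 0.693.
That corresponds to a decrease of 30.70%.

-30.70%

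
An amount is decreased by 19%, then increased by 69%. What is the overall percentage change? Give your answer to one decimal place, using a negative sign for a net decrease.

A 19% decrease multiplies by 0.81.
Then a 69% increase: 0.81 × 1.69 = 1.3689.
Overall factor 1.3689, i.e. 36.9%.

36.9%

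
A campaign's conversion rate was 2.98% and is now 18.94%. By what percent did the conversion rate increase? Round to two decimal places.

The change is 18.94 − 2.98 = 15.96 percentage points.
Relative to the original 2.98%, that is 15.96 ÷ 2.98 ≈ 535.57%.
So the conversion rate rose by 535.57%.

535.57%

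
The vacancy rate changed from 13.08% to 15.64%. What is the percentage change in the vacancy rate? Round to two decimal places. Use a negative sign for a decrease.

The change is 15.64 − 13.08 = 2.56 percentage points.
Relative to the original 13.08%, that is 2.56 ÷ 13.08 ≈ 19.57%.

19.57%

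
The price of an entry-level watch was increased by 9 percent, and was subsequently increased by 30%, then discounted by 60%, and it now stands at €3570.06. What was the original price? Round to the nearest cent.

€6298.62

Undoing the 60% decrease: €3570.06 ÷ 0.4 = €8925.15.
Undoing the 30% increase: €8925.15 ÷ 1.3 = €6865.5.
Undoing the 9% increase: €6865.5 ÷ 1.09 ≈ €6298.62.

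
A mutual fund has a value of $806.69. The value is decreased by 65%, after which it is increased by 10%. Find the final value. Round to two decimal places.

After the 65% decrease: $806.69 × 0.35 = $282.3415.
After the 10% increase: $282.3415 × 1.1 = $310.57565 ≈ $310.58.

$310.58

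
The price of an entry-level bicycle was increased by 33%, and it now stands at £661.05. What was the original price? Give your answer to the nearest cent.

The overall multiplier applied was 1.33.
So the original price was £661.05 ÷ 1.33 ≈ £497.03.

£497.03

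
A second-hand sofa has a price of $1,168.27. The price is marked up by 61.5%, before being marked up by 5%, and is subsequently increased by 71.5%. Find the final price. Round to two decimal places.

$3,397.58

Each change multiplies by a factor: 1.615 × 1.05 × 1.715 = 2.90821125.
$1,168.27 × 2.90821125 = $3397.5759570375 ≈ $3,397.58.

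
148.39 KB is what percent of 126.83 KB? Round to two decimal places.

148.39 KB ÷ 126.83 KB ≈ 117.00%.

117.00%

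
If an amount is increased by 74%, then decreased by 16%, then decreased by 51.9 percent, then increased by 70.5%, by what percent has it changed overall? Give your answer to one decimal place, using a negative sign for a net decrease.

The combined multiplier is 1.74 × 0.84 × 0.481 × 1.705 = 1.198665468.
That corresponds to an increase of 19.9%.

19.9%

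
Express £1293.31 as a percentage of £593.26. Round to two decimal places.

218.00%

£1293.31 ÷ £593.26 ≈ 218.00%.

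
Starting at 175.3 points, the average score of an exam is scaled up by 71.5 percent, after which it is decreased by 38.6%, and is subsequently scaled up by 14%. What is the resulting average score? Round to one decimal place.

After the 71.5% increase: 175.3 × 1.715 = 300.6395.
After the 38.6% decrease: 300.6395 × 0.614 = 184.592653.
Apply the 14% increase: 184.592653 × 1.14 = 210.43562442 ≈ 210.4.

210.4 points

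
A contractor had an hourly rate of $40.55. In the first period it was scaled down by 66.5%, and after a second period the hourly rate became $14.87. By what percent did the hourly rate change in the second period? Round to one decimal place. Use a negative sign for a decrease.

9.5%

After the first period: $40.55 × 0.335 = $13.58425.
Second-period multiplier: $14.87 ÷ $13.58425 ≈ 1.09465.
That is a change of 9.5%.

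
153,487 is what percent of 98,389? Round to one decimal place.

156.0%

153,487 ÷ 98,389 ≈ 156.0%.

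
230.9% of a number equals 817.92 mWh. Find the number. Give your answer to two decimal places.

817.92 mWh ÷ 2.309 ≈ 354.23 mWh.

354.23 mWh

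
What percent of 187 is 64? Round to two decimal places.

34.22%

64 ÷ 187 ≈ 34.22%.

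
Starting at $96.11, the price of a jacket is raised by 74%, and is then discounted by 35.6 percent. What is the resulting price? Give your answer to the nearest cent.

74% increase: $96.11 × 1.74 = $167.2314.
After the 35.6% decrease: $167.2314 × 0.644 = $107.6970216 ≈ $107.70.

$107.70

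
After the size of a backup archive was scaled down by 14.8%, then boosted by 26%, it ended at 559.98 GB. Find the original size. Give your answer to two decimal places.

521.63 GB

Undoing the 26% increase: 559.98 ÷ 1.26 ≈ 444.428571.
Undoing the 14.8% decrease: 444.428571 ÷ 0.852 ≈ 521.63 GB.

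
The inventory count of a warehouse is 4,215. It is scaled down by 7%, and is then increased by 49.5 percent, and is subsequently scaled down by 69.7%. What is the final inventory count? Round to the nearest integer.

1,776

Each change multiplies by a factor: 0.93 × 1.495 × 0.303 = 0.42127605.
4,215 × 0.42127605 = 1775.67855075 ≈ 1,776.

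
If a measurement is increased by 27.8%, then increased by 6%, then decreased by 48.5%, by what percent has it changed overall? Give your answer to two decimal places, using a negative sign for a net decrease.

-30.23%

The combined multiplier is 1.278 × 1.06 × 0.515 = 0.6976602.
That corresponds to a decrease of 30.23%.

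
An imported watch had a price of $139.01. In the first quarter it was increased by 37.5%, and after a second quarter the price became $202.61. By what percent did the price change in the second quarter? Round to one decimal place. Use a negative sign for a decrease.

After the first quarter: $139.01 × 1.375 = $191.13875.
Second-quarter multiplier: $202.61 ÷ $191.13875 ≈ 1.06002.
That is a change of 6.0%.

6.0%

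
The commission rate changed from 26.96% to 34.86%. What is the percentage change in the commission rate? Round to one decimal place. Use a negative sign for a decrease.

The change is 34.86 − 26.96 = 7.90 percentage points.
Relative to the original 26.96%, that is 7.90 ÷ 26.96 ≈ 29.3%.

29.3%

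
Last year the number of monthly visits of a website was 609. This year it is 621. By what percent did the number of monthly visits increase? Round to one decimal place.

Change: 621 − 609 = 12.
Relative to the original: 12 ÷ 609 ≈ 2.0%.
So the number of monthly visits increased by 2.0%.

2.0%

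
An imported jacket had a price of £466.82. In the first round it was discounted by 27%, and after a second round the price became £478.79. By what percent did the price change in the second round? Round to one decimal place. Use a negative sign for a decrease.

40.5%

After the first round: £466.82 × 0.73 = £340.7786.
Second-round multiplier: £478.79 ÷ £340.7786 ≈ 1.40499.
That is a change of 40.5%.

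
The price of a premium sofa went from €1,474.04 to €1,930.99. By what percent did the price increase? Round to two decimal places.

31.00%

Change: €1,930.99 − €1,474.04 = €456.95.
Relative to the original: €456.95 ÷ €1,474.04 ≈ 31.00%.
So the price increased by 31.00%.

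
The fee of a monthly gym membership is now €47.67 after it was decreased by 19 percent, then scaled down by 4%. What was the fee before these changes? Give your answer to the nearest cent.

The overall multiplier applied was 0.81 × 0.96 = 0.7776.
So the original fee was €47.67 ÷ 0.7776 ≈ €61.30.

€61.30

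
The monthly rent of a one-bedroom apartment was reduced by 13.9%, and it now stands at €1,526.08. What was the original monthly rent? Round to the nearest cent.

The overall multiplier applied was 0.861.
So the original monthly rent was €1,526.08 ÷ 0.861 ≈ €1,772.45.

€1,772.45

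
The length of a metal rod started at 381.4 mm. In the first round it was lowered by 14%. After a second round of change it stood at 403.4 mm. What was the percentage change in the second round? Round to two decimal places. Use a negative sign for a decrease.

22.99%

After the first round: 381.4 × 0.86 = 328.004.
Second-round multiplier: 403.4 ÷ 328.004 ≈ 1.229863.
That is a change of 22.99%.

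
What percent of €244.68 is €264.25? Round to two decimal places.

€264.25 ÷ €244.68 ≈ 108.00%.

108.00%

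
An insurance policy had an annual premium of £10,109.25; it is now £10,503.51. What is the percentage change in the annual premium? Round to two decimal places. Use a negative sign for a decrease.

3.90%

Change: £10,503.51 − £10,109.25 = £394.26.
Relative to the original: £394.26 ÷ £10,109.25 ≈ 3.90%.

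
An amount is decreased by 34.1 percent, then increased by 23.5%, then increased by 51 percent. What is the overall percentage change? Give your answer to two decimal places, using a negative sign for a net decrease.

22.89%

A 34.1% decrease multiplies by 0.659.
Then a 23.5% increase: 0.659 × 1.235 = 0.813865.
Then a 51% increase: 0.813865 × 1.51 = 1.22893615.
Overall factor 1.22893615, i.e. 22.89%.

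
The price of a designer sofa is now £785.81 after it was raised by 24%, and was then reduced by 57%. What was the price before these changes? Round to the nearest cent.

The overall multiplier applied was 1.24 × 0.43 = 0.5332.
So the original price was £785.81 ÷ 0.5332 ≈ £1473.76.

£1473.76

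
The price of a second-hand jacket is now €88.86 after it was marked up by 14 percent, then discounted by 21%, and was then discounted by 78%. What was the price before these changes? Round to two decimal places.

€448.49

Undoing the 78% decrease: €88.86 ÷ 0.22 ≈ €403.909091.
Undoing the 21% decrease: €403.909091 ÷ 0.79 ≈ €511.27733.
Undoing the 14% increase: €511.27733 ÷ 1.14 ≈ €448.49.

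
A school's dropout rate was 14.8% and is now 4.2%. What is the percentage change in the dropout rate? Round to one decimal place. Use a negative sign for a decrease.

The change is 4.2 − 14.8 = -10.6 percentage points.
Relative to the original 14.8%, that is -10.6 ÷ 14.8 ≈ -71.6%.

-71.6%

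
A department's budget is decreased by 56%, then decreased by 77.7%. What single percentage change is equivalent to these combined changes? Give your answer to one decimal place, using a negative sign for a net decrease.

The combined multiplier is 0.44 × 0.223 = 0.09812.
That corresponds to a decrease of 90.2%.

-90.2%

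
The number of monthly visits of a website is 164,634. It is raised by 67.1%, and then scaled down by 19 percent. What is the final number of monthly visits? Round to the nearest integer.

222,834

67.1% increase: 164,634 × 1.671 = 275103.414.
Apply the 19% decrease: 275103.414 × 0.81 = 222833.76534 ≈ 222,834.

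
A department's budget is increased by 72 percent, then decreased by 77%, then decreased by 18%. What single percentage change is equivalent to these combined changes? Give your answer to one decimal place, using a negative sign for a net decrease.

-67.6%

The combined multiplier is 1.72 × 0.23 × 0.82 = 0.324392.
That corresponds to a decrease of 67.6%.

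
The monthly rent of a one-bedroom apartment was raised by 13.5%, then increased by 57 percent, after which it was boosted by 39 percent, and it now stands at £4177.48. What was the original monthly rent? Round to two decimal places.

£1686.57

Undoing the 39% increase: £4177.48 ÷ 1.39 ≈ £3005.381295.
Undoing the 57% increase: £3005.381295 ÷ 1.57 ≈ £1914.255602.
Undoing the 13.5% increase: £1914.255602 ÷ 1.135 ≈ £1686.57.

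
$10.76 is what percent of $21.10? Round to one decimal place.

51.0%

$10.76 ÷ $21.10 ≈ 51.0%.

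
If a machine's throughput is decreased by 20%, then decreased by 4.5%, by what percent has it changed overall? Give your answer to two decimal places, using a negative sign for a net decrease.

-23.60%

The combined multiplier is 0.8 × 0.955 = 0.764.
That corresponds to a decrease of 23.60%.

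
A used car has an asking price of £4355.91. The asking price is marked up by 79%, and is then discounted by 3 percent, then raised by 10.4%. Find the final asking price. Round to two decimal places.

£8349.74

Each change multiplies by a factor: 1.79 × 0.97 × 1.104 = 1.9168752.
£4355.91 × 1.9168752 = £8349.735852432 ≈ £8349.74.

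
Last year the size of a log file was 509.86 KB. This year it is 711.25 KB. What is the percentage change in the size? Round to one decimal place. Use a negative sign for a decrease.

Change: 711.25 − 509.86 = 201.39.
Relative to the original: 201.39 ÷ 509.86 ≈ 39.5%.

39.5%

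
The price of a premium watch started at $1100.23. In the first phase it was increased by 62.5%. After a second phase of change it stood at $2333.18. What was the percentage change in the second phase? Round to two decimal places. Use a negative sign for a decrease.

After the first phase: $1100.23 × 1.625 = $1787.87375.
Second-phase multiplier: $2333.18 ÷ $1787.87375 ≈ 1.305003.
That is a change of 30.50%.

30.50%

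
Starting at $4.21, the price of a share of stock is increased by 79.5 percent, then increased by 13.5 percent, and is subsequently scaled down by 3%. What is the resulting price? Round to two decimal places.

Apply the 79.5% increase: $4.21 × 1.795 = $7.55695.
After the 13.5% increase: $7.55695 × 1.135 = $8.57713825.
Apply the 3% decrease: $8.57713825 × 0.97 = $8.3198241025 ≈ $8.32.

$8.32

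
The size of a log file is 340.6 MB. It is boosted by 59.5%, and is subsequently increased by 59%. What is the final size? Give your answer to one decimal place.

Each change multiplies by a factor: 1.595 × 1.59 = 2.53605.
340.6 × 2.53605 = 863.77863 ≈ 863.8.

863.8 MB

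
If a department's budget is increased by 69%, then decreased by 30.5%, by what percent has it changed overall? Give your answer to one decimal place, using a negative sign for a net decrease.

A 69% increase multiplies by 1.69.
Then a 30.5% decrease: 1.69 × 0.695 = 1.17455.
Overall factor 1.17455, i.e. 17.5%.

17.5%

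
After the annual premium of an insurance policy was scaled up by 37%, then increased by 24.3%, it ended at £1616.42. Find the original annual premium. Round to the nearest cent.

£949.21

The overall multiplier applied was 1.37 × 1.243 = 1.70291.
So the original annual premium was £1616.42 ÷ 1.70291 ≈ £949.21.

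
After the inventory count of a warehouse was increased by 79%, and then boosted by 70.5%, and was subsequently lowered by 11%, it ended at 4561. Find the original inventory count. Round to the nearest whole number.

1679

Undoing the 11% decrease: 4561 ÷ 0.89 ≈ 5124.719101.
Undoing the 70.5% increase: 5124.719101 ÷ 1.705 ≈ 3005.700352.
Undoing the 79% increase: 3005.700352 ÷ 1.79 ≈ 1679.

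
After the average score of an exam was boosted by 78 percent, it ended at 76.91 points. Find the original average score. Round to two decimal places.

The overall multiplier applied was 1.78.
So the original average score was 76.91 ÷ 1.78 ≈ 43.21 points.

43.21 points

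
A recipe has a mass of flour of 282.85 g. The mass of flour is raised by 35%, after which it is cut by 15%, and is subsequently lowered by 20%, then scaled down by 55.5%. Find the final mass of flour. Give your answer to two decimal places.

After the 35% increase: 282.85 × 1.35 = 381.8475.
Apply the 15% decrease: 381.8475 × 0.85 = 324.570375.
20% decrease: 324.570375 × 0.8 = 259.6563.
55.5% decrease: 259.6563 × 0.445 = 115.5470535 ≈ 115.55.

115.55 g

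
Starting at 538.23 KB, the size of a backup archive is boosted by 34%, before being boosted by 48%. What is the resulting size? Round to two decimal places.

34% increase: 538.23 × 1.34 = 721.2282.
After the 48% increase: 721.2282 × 1.48 = 1067.417736 ≈ 1067.42.

1067.42 KB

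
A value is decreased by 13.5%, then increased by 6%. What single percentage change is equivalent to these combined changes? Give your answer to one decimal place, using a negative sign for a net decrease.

-8.3%

The combined multiplier is 0.865 × 1.06 = 0.9169.
That corresponds to a decrease of 8.3%.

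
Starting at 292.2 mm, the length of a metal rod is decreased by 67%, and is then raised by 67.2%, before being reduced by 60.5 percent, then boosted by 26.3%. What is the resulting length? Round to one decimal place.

80.4 mm

Each change multiplies by a factor: 0.33 × 1.672 × 0.395 × 1.263 = 0.2752647876.
292.2 × 0.2752647876 = 80.43237093672 ≈ 80.4.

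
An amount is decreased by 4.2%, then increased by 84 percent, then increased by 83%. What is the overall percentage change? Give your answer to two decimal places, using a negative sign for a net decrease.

222.58%

A 4.2% decrease multiplies by 0.958.
Then an 84% increase: 0.958 × 1.84 = 1.76272.
Then an 83% increase: 1.76272 × 1.83 = 3.2257776.
Overall factor 3.2257776, i.e. 222.58%.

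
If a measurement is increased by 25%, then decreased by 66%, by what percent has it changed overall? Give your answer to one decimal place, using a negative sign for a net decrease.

-57.5%

A 25% increase multiplies by 1.25.
Then a 66% decrease: 1.25 × 0.34 = 0.425.
Overall factor 0.425, i.e. -57.5%.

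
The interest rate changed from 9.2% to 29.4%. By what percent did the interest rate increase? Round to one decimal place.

219.6%

The change is 29.4 − 9.2 = 20.2 percentage points.
Relative to the original 9.2%, that is 20.2 ÷ 9.2 ≈ 219.6%.
So the interest rate rose by 219.6%.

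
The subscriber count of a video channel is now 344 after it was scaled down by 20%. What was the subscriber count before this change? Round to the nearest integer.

430

The overall multiplier applied was 0.8.
So the original subscriber count was 344 ÷ 0.8 = 430.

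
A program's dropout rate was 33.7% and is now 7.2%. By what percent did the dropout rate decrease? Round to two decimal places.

The change is 7.2 − 33.7 = -26.5 percentage points.
Relative to the original 33.7%, that is -26.5 ÷ 33.7 ≈ -78.64%.
So the dropout rate fell by 78.64%.

78.64%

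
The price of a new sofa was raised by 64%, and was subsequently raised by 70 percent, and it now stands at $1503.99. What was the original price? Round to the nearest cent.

The overall multiplier applied was 1.64 × 1.7 = 2.788.
So the original price was $1503.99 ÷ 2.788 ≈ $539.45.

$539.45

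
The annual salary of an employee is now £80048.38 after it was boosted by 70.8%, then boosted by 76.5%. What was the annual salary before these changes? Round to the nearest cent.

The overall multiplier applied was 1.708 × 1.765 = 3.01462.
So the original annual salary was £80048.38 ÷ 3.01462 ≈ £26553.39.

£26553.39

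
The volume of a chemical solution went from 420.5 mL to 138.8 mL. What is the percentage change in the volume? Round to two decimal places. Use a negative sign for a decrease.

-66.99%

Change: 138.8 − 420.5 = -281.7.
Relative to the original: -281.7 ÷ 420.5 ≈ -66.99%.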